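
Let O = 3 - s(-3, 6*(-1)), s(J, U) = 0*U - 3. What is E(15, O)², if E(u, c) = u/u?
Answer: 1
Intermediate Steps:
s(J, U) = -3 (s(J, U) = 0 - 3 = -3)
O = 6 (O = 3 - 1*(-3) = 3 + 3 = 6)
E(u, c) = 1
E(15, O)² = 1² = 1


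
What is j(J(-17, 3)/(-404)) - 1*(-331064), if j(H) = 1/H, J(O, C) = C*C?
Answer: 2979172/9 ≈ 3.3102e+5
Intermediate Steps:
J(O, C) = C²
j(J(-17, 3)/(-404)) - 1*(-331064) = 1/(3²/(-404)) - 1*(-331064) = 1/(9*(-1/404)) + 331064 = 1/(-9/404) + 331064 = -404/9 + 331064 = 2979172/9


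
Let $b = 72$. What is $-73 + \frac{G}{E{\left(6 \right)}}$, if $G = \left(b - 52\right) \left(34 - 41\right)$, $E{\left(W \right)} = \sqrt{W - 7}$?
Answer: $-73 + 140 i \approx -73.0 + 140.0 i$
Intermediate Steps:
$E{\left(W \right)} = \sqrt{-7 + W}$
$G = -140$ ($G = \left(72 - 52\right) \left(34 - 41\right) = 20 \left(-7\right) = -140$)
$-73 + \frac{G}{E{\left(6 \right)}} = -73 + \frac{1}{\sqrt{-7 + 6}} \left(-140\right) = -73 + \frac{1}{\sqrt{-1}} \left(-140\right) = -73 + \frac{1}{i} \left(-140\right) = -73 + - i \left(-140\right) = -73 + 140 i$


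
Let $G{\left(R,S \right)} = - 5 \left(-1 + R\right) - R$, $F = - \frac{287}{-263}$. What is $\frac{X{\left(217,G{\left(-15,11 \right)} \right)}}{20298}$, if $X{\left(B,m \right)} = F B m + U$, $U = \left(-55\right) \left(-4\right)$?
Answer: $\frac{1991455}{1779458} \approx 1.1191$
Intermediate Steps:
$U = 220$
$F = \frac{287}{263}$ ($F = \left(-287\right) \left(- \frac{1}{263}\right) = \frac{287}{263} \approx 1.0913$)
$G{\left(R,S \right)} = 5 - 6 R$ ($G{\left(R,S \right)} = \left(5 - 5 R\right) - R = 5 - 6 R$)
$X{\left(B,m \right)} = 220 + \frac{287 B m}{263}$ ($X{\left(B,m \right)} = \frac{287 B}{263} m + 220 = \frac{287 B m}{263} + 220 = 220 + \frac{287 B m}{263}$)
$\frac{X{\left(217,G{\left(-15,11 \right)} \right)}}{20298} = \frac{220 + \frac{287}{263} \cdot 217 \left(5 - -90\right)}{20298} = \left(220 + \frac{287}{263} \cdot 217 \left(5 + 90\right)\right) \frac{1}{20298} = \left(220 + \frac{287}{263} \cdot 217 \cdot 95\right) \frac{1}{20298} = \left(220 + \frac{5916505}{263}\right) \frac{1}{20298} = \frac{5974365}{263} \cdot \frac{1}{20298} = \frac{1991455}{1779458}$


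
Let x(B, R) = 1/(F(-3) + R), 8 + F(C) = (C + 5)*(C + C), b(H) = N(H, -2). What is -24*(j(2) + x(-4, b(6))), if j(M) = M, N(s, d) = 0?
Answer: -234/5 ≈ -46.800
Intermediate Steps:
b(H) = 0
F(C) = -8 + 2*C*(5 + C) (F(C) = -8 + (C + 5)*(C + C) = -8 + (5 + C)*(2*C) = -8 + 2*C*(5 + C))
x(B, R) = 1/(-20 + R) (x(B, R) = 1/((-8 + 2*(-3)**2 + 10*(-3)) + R) = 1/((-8 + 2*9 - 30) + R) = 1/((-8 + 18 - 30) + R) = 1/(-20 + R))
-24*(j(2) + x(-4, b(6))) = -24*(2 + 1/(-20 + 0)) = -24*(2 + 1/(-20)) = -24*(2 - 1/20) = -24*39/20 = -234/5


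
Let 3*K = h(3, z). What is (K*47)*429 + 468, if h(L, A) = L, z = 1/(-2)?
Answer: 20631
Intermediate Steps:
z = -½ ≈ -0.50000
K = 1 (K = (⅓)*3 = 1)
(K*47)*429 + 468 = (1*47)*429 + 468 = 47*429 + 468 = 20163 + 468 = 20631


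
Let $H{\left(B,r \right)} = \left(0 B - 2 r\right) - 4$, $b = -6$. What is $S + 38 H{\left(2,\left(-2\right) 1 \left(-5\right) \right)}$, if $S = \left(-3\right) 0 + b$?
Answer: $-918$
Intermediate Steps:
$H{\left(B,r \right)} = -4 - 2 r$ ($H{\left(B,r \right)} = \left(0 - 2 r\right) - 4 = - 2 r - 4 = -4 - 2 r$)
$S = -6$ ($S = \left(-3\right) 0 - 6 = 0 - 6 = -6$)
$S + 38 H{\left(2,\left(-2\right) 1 \left(-5\right) \right)} = -6 + 38 \left(-4 - 2 \left(-2\right) 1 \left(-5\right)\right) = -6 + 38 \left(-4 - 2 \left(\left(-2\right) \left(-5\right)\right)\right) = -6 + 38 \left(-4 - 20\right) = -6 + 38 \left(-24\right) = -6 - 912 = -918$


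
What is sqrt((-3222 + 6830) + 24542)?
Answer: 5*sqrt(1126) ≈ 167.78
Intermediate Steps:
sqrt((-3222 + 6830) + 24542) = sqrt(3608 + 24542) = sqrt(28150) = 5*sqrt(1126)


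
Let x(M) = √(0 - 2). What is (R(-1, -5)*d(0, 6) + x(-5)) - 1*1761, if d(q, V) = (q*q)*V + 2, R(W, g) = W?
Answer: -1763 + I*√2 ≈ -1763.0 + 1.4142*I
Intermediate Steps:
d(q, V) = 2 + V*q² (d(q, V) = q²*V + 2 = V*q² + 2 = 2 + V*q²)
x(M) = I*√2 (x(M) = √(-2) = I*√2)
(R(-1, -5)*d(0, 6) + x(-5)) - 1*1761 = (-(2 + 6*0²) + I*√2) - 1*1761 = (-(2 + 6*0) + I*√2) - 1761 = (-(2 + 0) + I*√2) - 1761 = (-1*2 + I*√2) - 1761 = (-2 + I*√2) - 1761 = -1763 + I*√2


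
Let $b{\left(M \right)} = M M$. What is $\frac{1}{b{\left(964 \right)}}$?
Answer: $\frac{1}{929296} \approx 1.0761 \cdot 10^{-6}$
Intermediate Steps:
$b{\left(M \right)} = M^{2}$
$\frac{1}{b{\left(964 \right)}} = \frac{1}{964^{2}} = \frac{1}{929296}$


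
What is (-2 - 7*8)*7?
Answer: -406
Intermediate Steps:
(-2 - 7*8)*7 = (-2 - 56)*7 = -58*7 = -406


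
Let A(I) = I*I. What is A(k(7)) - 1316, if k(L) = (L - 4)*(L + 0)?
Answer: -875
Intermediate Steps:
k(L) = L*(-4 + L) (k(L) = (-4 + L)*L = L*(-4 + L))
A(I) = I²
A(k(7)) - 1316 = (7*(-4 + 7))² - 1316 = (7*3)² - 1316 = 21² - 1316 = 441 - 1316 = -875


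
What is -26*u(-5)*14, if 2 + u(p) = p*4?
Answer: 8008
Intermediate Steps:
u(p) = -2 + 4*p (u(p) = -2 + p*4 = -2 + 4*p)
-26*u(-5)*14 = -26*(-2 + 4*(-5))*14 = -26*(-2 - 20)*14 = -26*(-22)*14 = 572*14 = 8008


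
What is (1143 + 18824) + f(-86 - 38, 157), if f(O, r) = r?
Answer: 20124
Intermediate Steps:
(1143 + 18824) + f(-86 - 38, 157) = (1143 + 18824) + 157 = 19967 + 157 = 20124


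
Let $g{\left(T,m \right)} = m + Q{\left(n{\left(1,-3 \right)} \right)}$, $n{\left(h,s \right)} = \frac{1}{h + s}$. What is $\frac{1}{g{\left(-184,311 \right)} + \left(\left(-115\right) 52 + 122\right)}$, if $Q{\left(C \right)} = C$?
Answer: $- \frac{2}{11095} \approx -0.00018026$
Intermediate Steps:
$g{\left(T,m \right)} = - \frac{1}{2} + m$ ($g{\left(T,m \right)} = m + \frac{1}{1 - 3} = m + \frac{1}{-2} = m - \frac{1}{2} = - \frac{1}{2} + m$)
$\frac{1}{g{\left(-184,311 \right)} + \left(\left(-115\right) 52 + 122\right)} = \frac{1}{\left(- \frac{1}{2} + 311\right) + \left(\left(-115\right) 52 + 122\right)} = \frac{1}{\frac{621}{2} + \left(-5980 + 122\right)} = \frac{1}{\frac{621}{2} - 5858} = \frac{1}{- \frac{11095}{2}} = - \frac{2}{11095}$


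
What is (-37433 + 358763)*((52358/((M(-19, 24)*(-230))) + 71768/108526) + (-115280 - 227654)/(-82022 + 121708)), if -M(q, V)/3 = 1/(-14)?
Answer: -8517307137799775498/24765036307 ≈ -3.4392e+8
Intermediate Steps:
M(q, V) = 3/14 (M(q, V) = -3/(-14) = -3*(-1/14) = 3/14)
(-37433 + 358763)*((52358/((M(-19, 24)*(-230))) + 71768/108526) + (-115280 - 227654)/(-82022 + 121708)) = (-37433 + 358763)*((52358/(((3/14)*(-230))) + 71768/108526) + (-115280 - 227654)/(-82022 + 121708)) = 321330*((52358/(-345/7) + 71768*(1/108526)) - 342934/39686) = 321330*((52358*(-7/345) + 35884/54263) - 342934*1/39686) = 321330*((-366506/345 + 35884/54263) - 171467/19843) = 321330*(-19875335098/18720735 - 171467/19843) = 321330*(-397596262617859/371475544605) = -8517307137799775498/24765036307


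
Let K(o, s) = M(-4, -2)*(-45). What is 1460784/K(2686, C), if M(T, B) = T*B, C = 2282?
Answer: -60866/15 ≈ -4057.7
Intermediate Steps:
M(T, B) = B*T
K(o, s) = -360 (K(o, s) = -2*(-4)*(-45) = 8*(-45) = -360)
1460784/K(2686, C) = 1460784/(-360) = 1460784*(-1/360) = -60866/15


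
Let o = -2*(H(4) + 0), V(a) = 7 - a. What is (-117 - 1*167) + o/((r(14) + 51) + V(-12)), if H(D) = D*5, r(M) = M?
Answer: -5974/21 ≈ -284.48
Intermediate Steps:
H(D) = 5*D
o = -40 (o = -2*(5*4 + 0) = -2*(20 + 0) = -2*20 = -40)
(-117 - 1*167) + o/((r(14) + 51) + V(-12)) = (-117 - 1*167) - 40/((14 + 51) + (7 - 1*(-12))) = (-117 - 167) - 40/(65 + (7 + 12)) = -284 - 40/(65 + 19) = -284 - 40/84 = -284 - 40*1/84 = -284 - 10/21 = -5974/21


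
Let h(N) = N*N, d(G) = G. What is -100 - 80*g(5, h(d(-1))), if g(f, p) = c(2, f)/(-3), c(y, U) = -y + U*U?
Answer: 1540/3 ≈ 513.33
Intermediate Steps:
h(N) = N²
c(y, U) = U² - y (c(y, U) = -y + U² = U² - y)
g(f, p) = ⅔ - f²/3 (g(f, p) = (f² - 1*2)/(-3) = (f² - 2)*(-⅓) = (-2 + f²)*(-⅓) = ⅔ - f²/3)
-100 - 80*g(5, h(d(-1))) = -100 - 80*(⅔ - ⅓*5²) = -100 - 80*(⅔ - ⅓*25) = -100 - 80*(⅔ - 25/3) = -100 - 80*(-23/3) = -100 + 1840/3 = 1540/3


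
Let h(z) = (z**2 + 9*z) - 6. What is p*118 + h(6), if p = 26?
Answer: 3152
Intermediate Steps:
h(z) = -6 + z**2 + 9*z
p*118 + h(6) = 26*118 + (-6 + 6**2 + 9*6) = 3068 + (-6 + 36 + 54) = 3068 + 84 = 3152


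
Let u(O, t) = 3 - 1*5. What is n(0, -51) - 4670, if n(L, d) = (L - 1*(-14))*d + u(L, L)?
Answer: -5386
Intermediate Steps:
u(O, t) = -2 (u(O, t) = 3 - 5 = -2)
n(L, d) = -2 + d*(14 + L) (n(L, d) = (L - 1*(-14))*d - 2 = (L + 14)*d - 2 = (14 + L)*d - 2 = d*(14 + L) - 2 = -2 + d*(14 + L))
n(0, -51) - 4670 = (-2 + 14*(-51) + 0*(-51)) - 4670 = (-2 - 714 + 0) - 4670 = -716 - 4670 = -5386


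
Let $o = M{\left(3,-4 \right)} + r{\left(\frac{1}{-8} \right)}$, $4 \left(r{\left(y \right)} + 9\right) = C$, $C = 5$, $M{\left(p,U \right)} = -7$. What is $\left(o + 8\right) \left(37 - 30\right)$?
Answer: $- \frac{189}{4} \approx -47.25$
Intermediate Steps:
$r{\left(y \right)} = - \frac{31}{4}$ ($r{\left(y \right)} = -9 + \frac{1}{4} \cdot 5 = -9 + \frac{5}{4} = - \frac{31}{4}$)
$o = - \frac{59}{4}$ ($o = -7 - \frac{31}{4} = - \frac{59}{4} \approx -14.75$)
$\left(o + 8\right) \left(37 - 30\right) = \left(- \frac{59}{4} + 8\right) \left(37 - 30\right) = - \frac{27 \left(37 - 30\right)}{4} = \left(- \frac{27}{4}\right) 7 = - \frac{189}{4}$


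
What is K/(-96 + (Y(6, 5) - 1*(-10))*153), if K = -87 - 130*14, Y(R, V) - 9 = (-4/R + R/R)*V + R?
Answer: -1907/3984 ≈ -0.47866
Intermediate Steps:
Y(R, V) = 9 + R + V*(1 - 4/R) (Y(R, V) = 9 + ((-4/R + R/R)*V + R) = 9 + ((-4/R + 1)*V + R) = 9 + ((1 - 4/R)*V + R) = 9 + (V*(1 - 4/R) + R) = 9 + (R + V*(1 - 4/R)) = 9 + R + V*(1 - 4/R))
K = -1907 (K = -87 - 1820 = -1907)
K/(-96 + (Y(6, 5) - 1*(-10))*153) = -1907/(-96 + ((9 + 6 + 5 - 4*5/6) - 1*(-10))*153) = -1907/(-96 + ((9 + 6 + 5 - 4*5*⅙) + 10)*153) = -1907/(-96 + ((9 + 6 + 5 - 10/3) + 10)*153) = -1907/(-96 + (50/3 + 10)*153) = -1907/(-96 + (80/3)*153) = -1907/(-96 + 4080) = -1907/3984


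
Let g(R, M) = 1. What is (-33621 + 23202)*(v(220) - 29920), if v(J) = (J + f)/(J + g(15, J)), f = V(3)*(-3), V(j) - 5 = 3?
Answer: 68891719956/221 ≈ 3.1173e+8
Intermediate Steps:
V(j) = 8 (V(j) = 5 + 3 = 8)
f = -24 (f = 8*(-3) = -24)
v(J) = (-24 + J)/(1 + J) (v(J) = (J - 24)/(J + 1) = (-24 + J)/(1 + J))
(-33621 + 23202)*(v(220) - 29920) = (-33621 + 23202)*((-24 + 220)/(1 + 220) - 29920) = -10419*(196/221 - 29920) = -10419*(-6612124/221) = 68891719956/221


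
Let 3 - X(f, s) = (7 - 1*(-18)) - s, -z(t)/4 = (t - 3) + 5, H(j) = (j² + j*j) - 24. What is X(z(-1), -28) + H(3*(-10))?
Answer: 1726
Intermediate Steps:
H(j) = -24 + 2*j² (H(j) = (j² + j²) - 24 = 2*j² - 24 = -24 + 2*j²)
z(t) = -8 - 4*t (z(t) = -4*((t - 3) + 5) = -4*((-3 + t) + 5) = -4*(2 + t) = -8 - 4*t)
X(f, s) = -22 + s (X(f, s) = 3 - ((7 - 1*(-18)) - s) = 3 - ((7 + 18) - s) = 3 - (25 - s) = 3 + (-25 + s) = -22 + s)
X(z(-1), -28) + H(3*(-10)) = (-22 - 28) + (-24 + 2*(3*(-10))²) = -50 + (-24 + 2*(-30)²) = -50 + (-24 + 2*900) = -50 + (-24 + 1800) = -50 + 1776 = 1726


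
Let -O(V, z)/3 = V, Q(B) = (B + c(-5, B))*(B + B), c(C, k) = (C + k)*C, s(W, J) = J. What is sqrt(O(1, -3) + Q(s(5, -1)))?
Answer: I*sqrt(61) ≈ 7.8102*I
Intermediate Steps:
c(C, k) = C*(C + k)
Q(B) = 2*B*(25 - 4*B) (Q(B) = (B - 5*(-5 + B))*(B + B) = (B + (25 - 5*B))*(2*B) = (25 - 4*B)*(2*B) = 2*B*(25 - 4*B))
O(V, z) = -3*V
sqrt(O(1, -3) + Q(s(5, -1))) = sqrt(-3*1 + 2*(-1)*(25 - 4*(-1))) = sqrt(-3 + 2*(-1)*(25 + 4)) = sqrt(-3 + 2*(-1)*29) = sqrt(-3 - 58) = sqrt(-61) = I*sqrt(61)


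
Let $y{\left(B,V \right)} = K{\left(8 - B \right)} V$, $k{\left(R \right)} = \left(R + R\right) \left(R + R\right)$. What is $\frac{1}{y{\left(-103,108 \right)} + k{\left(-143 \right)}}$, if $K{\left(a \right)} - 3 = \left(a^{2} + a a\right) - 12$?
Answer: $\frac{1}{2742160} \approx 3.6468 \cdot 10^{-7}$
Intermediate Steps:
$k{\left(R \right)} = 4 R^{2}$ ($k{\left(R \right)} = 2 R 2 R = 4 R^{2}$)
$K{\left(a \right)} = -9 + 2 a^{2}$ ($K{\left(a \right)} = 3 - \left(12 - a^{2} - a a\right) = 3 + \left(\left(a^{2} + a^{2}\right) - 12\right) = 3 + \left(2 a^{2} - 12\right) = 3 + \left(-12 + 2 a^{2}\right) = -9 + 2 a^{2}$)
$y{\left(B,V \right)} = V \left(-9 + 2 \left(8 - B\right)^{2}\right)$ ($y{\left(B,V \right)} = \left(-9 + 2 \left(8 - B\right)^{2}\right) V = V \left(-9 + 2 \left(8 - B\right)^{2}\right)$)
$\frac{1}{y{\left(-103,108 \right)} + k{\left(-143 \right)}} = \frac{1}{108 \left(-9 + 2 \left(-8 - 103\right)^{2}\right) + 4 \left(-143\right)^{2}} = \frac{1}{108 \left(-9 + 2 \left(-111\right)^{2}\right) + 4 \cdot 20449} = \frac{1}{108 \left(-9 + 2 \cdot 12321\right) + 81796} = \frac{1}{108 \left(-9 + 24642\right) + 81796} = \frac{1}{108 \cdot 24633 + 81796} = \frac{1}{2660364 + 81796} = \frac{1}{2742160}$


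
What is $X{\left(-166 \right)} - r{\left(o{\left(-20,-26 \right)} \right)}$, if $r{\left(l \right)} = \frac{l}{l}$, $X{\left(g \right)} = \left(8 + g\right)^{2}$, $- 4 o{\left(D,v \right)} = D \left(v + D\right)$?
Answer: $24963$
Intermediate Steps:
$o{\left(D,v \right)} = - \frac{D \left(D + v\right)}{4}$ ($o{\left(D,v \right)} = - \frac{D \left(v + D\right)}{4} = - \frac{D \left(D + v\right)}{4}$)
$r{\left(l \right)} = 1$
$X{\left(-166 \right)} - r{\left(o{\left(-20,-26 \right)} \right)} = \left(8 - 166\right)^{2} - 1 = \left(-158\right)^{2} - 1 = 24964 - 1 = 24963$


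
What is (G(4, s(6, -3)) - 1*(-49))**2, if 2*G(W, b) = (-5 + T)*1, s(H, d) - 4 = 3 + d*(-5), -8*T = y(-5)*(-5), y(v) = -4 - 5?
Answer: 488601/256 ≈ 1908.6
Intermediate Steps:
y(v) = -9
T = -45/8 (T = -(-9)*(-5)/8 = -1/8*45 = -45/8 ≈ -5.6250)
s(H, d) = 7 - 5*d (s(H, d) = 4 + (3 + d*(-5)) = 4 + (3 - 5*d) = 7 - 5*d)
G(W, b) = -85/16 (G(W, b) = ((-5 - 45/8)*1)/2 = (-85/8*1)/2 = (1/2)*(-85/8) = -85/16)
(G(4, s(6, -3)) - 1*(-49))**2 = (-85/16 - 1*(-49))**2 = (-85/16 + 49)**2 = (699/16)**2 = 488601/256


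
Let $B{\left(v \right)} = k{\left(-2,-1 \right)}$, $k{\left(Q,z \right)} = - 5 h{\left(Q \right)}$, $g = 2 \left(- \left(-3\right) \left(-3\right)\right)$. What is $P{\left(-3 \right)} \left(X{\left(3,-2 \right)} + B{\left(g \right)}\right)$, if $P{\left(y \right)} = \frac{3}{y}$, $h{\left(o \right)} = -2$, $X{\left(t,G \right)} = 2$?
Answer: $-12$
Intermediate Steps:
$g = -18$ ($g = 2 \left(\left(-1\right) 9\right) = 2 \left(-9\right) = -18$)
$k{\left(Q,z \right)} = 10$ ($k{\left(Q,z \right)} = \left(-5\right) \left(-2\right) = 10$)
$B{\left(v \right)} = 10$
$P{\left(-3 \right)} \left(X{\left(3,-2 \right)} + B{\left(g \right)}\right) = \frac{3}{-3} \left(2 + 10\right) = 3 \left(- \frac{1}{3}\right) 12 = \left(-1\right) 12 = -12$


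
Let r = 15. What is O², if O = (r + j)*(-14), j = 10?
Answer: 122500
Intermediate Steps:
O = -350 (O = (15 + 10)*(-14) = 25*(-14) = -350)
O² = (-350)² = 122500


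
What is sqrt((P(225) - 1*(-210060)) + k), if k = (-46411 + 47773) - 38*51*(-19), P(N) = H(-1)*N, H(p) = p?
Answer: sqrt(248019) ≈ 498.02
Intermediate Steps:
P(N) = -N
k = 38184 (k = 1362 - 1938*(-19) = 1362 + 36822 = 38184)
sqrt((P(225) - 1*(-210060)) + k) = sqrt((-1*225 - 1*(-210060)) + 38184) = sqrt((-225 + 210060) + 38184) = sqrt(209835 + 38184) = sqrt(248019)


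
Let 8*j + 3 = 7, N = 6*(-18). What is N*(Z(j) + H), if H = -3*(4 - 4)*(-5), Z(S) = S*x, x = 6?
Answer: -324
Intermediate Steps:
N = -108
j = ½ (j = -3/8 + (⅛)*7 = -3/8 + 7/8 = ½ ≈ 0.50000)
Z(S) = 6*S (Z(S) = S*6 = 6*S)
H = 0 (H = -3*0*(-5) = 0*(-5) = 0)
N*(Z(j) + H) = -108*(6*(½) + 0) = -108*(3 + 0) = -108*3 = -324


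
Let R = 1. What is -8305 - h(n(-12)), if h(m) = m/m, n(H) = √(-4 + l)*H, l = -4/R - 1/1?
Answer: -8306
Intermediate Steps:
l = -5 (l = -4/1 - 1/1 = -4*1 - 1*1 = -4 - 1 = -5)
n(H) = 3*I*H (n(H) = √(-4 - 5)*H = √(-9)*H = (3*I)*H = 3*I*H)
h(m) = 1
-8305 - h(n(-12)) = -8305 - 1*1 = -8305 - 1 = -8306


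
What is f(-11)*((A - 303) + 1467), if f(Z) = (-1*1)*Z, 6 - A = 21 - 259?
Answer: 15488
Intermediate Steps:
A = 244 (A = 6 - (21 - 259) = 6 - 1*(-238) = 6 + 238 = 244)
f(Z) = -Z
f(-11)*((A - 303) + 1467) = (-1*(-11))*((244 - 303) + 1467) = 11*(-59 + 1467) = 11*1408 = 15488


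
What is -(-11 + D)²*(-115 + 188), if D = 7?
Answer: -1168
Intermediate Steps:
-(-11 + D)²*(-115 + 188) = -(-11 + 7)²*(-115 + 188) = -(-4)²*73 = -16*73 = -1*1168 = -1168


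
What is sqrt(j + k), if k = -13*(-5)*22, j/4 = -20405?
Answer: 27*I*sqrt(110) ≈ 283.18*I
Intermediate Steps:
j = -81620 (j = 4*(-20405) = -81620)
k = 1430 (k = 65*22 = 1430)
sqrt(j + k) = sqrt(-81620 + 1430) = sqrt(-80190) = 27*I*sqrt(110)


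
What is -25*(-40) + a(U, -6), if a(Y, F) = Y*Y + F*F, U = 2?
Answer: 1040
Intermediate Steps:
a(Y, F) = F**2 + Y**2 (a(Y, F) = Y**2 + F**2 = F**2 + Y**2)
-25*(-40) + a(U, -6) = -25*(-40) + ((-6)**2 + 2**2) = 1000 + (36 + 4) = 1000 + 40 = 1040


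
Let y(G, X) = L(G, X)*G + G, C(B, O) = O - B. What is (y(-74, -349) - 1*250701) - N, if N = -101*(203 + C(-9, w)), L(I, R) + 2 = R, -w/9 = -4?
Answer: -199753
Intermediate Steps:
w = 36 (w = -9*(-4) = 36)
L(I, R) = -2 + R
y(G, X) = G + G*(-2 + X) (y(G, X) = (-2 + X)*G + G = G*(-2 + X) + G = G + G*(-2 + X))
N = -25048 (N = -101*(203 + (36 - 1*(-9))) = -101*(203 + (36 + 9)) = -101*(203 + 45) = -101*248 = -25048)
(y(-74, -349) - 1*250701) - N = (-74*(-1 - 349) - 1*250701) - 1*(-25048) = (-74*(-350) - 250701) + 25048 = (25900 - 250701) + 25048 = -224801 + 25048 = -199753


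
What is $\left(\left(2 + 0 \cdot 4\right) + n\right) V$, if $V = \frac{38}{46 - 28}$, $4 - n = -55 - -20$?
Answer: $\frac{779}{9} \approx 86.556$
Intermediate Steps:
$n = 39$ ($n = 4 - \left(-55 - -20\right) = 4 - \left(-55 + 20\right) = 4 - -35 = 4 + 35 = 39$)
$V = \frac{19}{9}$ ($V = \frac{38}{18} = 38 \cdot \frac{1}{18} = \frac{19}{9} \approx 2.1111$)
$\left(\left(2 + 0 \cdot 4\right) + n\right) V = \left(\left(2 + 0 \cdot 4\right) + 39\right) \frac{19}{9} = \left(\left(2 + 0\right) + 39\right) \frac{19}{9} = \left(2 + 39\right) \frac{19}{9} = 41 \cdot \frac{19}{9} = \frac{779}{9}$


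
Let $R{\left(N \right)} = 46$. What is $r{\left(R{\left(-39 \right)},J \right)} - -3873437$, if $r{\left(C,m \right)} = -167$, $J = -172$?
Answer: $3873270$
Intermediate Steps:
$r{\left(R{\left(-39 \right)},J \right)} - -3873437 = -167 - -3873437 = -167 + 3873437 = 3873270$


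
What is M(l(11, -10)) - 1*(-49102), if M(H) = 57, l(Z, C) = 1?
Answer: 49159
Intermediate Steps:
M(l(11, -10)) - 1*(-49102) = 57 - 1*(-49102) = 57 + 49102 = 49159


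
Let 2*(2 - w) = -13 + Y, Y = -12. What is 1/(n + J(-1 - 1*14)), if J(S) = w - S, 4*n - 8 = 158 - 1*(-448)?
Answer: 1/183 ≈ 0.0054645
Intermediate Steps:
n = 307/2 (n = 2 + (158 - 1*(-448))/4 = 2 + (158 + 448)/4 = 2 + (¼)*606 = 2 + 303/2 = 307/2 ≈ 153.50)
w = 29/2 (w = 2 - (-13 - 12)/2 = 2 - ½*(-25) = 2 + 25/2 = 29/2 ≈ 14.500)
J(S) = 29/2 - S
1/(n + J(-1 - 1*14)) = 1/(307/2 + (29/2 - (-1 - 1*14))) = 1/(307/2 + (29/2 - (-1 - 14))) = 1/(307/2 + (29/2 - 1*(-15))) = 1/(307/2 + (29/2 + 15)) = 1/(307/2 + 59/2) = 1/183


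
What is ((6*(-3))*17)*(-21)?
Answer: 6426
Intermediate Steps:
((6*(-3))*17)*(-21) = -18*17*(-21) = -306*(-21) = 6426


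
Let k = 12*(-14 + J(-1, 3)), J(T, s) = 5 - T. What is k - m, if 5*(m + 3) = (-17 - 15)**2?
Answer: -1489/5 ≈ -297.80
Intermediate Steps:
m = 1009/5 (m = -3 + (-17 - 15)**2/5 = -3 + (1/5)*(-32)**2 = -3 + (1/5)*1024 = -3 + 1024/5 = 1009/5 ≈ 201.80)
k = -96 (k = 12*(-14 + (5 - 1*(-1))) = 12*(-14 + (5 + 1)) = 12*(-14 + 6) = 12*(-8) = -96)
k - m = -96 - 1*1009/5 = -96 - 1009/5 = -1489/5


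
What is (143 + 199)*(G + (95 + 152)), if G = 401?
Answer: 221616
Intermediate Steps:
(143 + 199)*(G + (95 + 152)) = (143 + 199)*(401 + (95 + 152)) = 342*(401 + 247) = 342*648 = 221616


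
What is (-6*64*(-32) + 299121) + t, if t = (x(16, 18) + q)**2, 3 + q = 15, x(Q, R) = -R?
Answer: 311445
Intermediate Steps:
q = 12 (q = -3 + 15 = 12)
t = 36 (t = (-1*18 + 12)**2 = (-18 + 12)**2 = (-6)**2 = 36)
(-6*64*(-32) + 299121) + t = (-6*64*(-32) + 299121) + 36 = (-384*(-32) + 299121) + 36 = (12288 + 299121) + 36 = 311409 + 36 = 311445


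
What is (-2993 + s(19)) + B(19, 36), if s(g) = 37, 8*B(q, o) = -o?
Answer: -5921/2 ≈ -2960.5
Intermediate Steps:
B(q, o) = -o/8 (B(q, o) = (-o)/8 = -o/8)
(-2993 + s(19)) + B(19, 36) = (-2993 + 37) - ⅛*36 = -2956 - 9/2 = -5921/2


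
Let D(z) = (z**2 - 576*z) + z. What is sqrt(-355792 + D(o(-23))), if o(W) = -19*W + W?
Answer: I*sqrt(422446) ≈ 649.96*I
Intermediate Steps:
o(W) = -18*W
D(z) = z**2 - 575*z
sqrt(-355792 + D(o(-23))) = sqrt(-355792 + (-18*(-23))*(-575 - 18*(-23))) = sqrt(-355792 + 414*(-575 + 414)) = sqrt(-355792 + 414*(-161)) = sqrt(-355792 - 66654) = sqrt(-422446) = I*sqrt(422446)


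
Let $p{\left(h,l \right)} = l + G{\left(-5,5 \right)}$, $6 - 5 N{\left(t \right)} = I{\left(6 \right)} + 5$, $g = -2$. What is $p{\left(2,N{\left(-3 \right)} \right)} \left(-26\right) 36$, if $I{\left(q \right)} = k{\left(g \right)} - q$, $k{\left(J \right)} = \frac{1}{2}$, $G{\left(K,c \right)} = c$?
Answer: $- \frac{29484}{5} \approx -5896.8$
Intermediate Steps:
$k{\left(J \right)} = \frac{1}{2}$
$I{\left(q \right)} = \frac{1}{2} - q$
$N{\left(t \right)} = \frac{13}{10}$ ($N{\left(t \right)} = \frac{6}{5} - \frac{\left(\frac{1}{2} - 6\right) + 5}{5} = \frac{6}{5} - \frac{- \frac{11}{2} + 5}{5} = \frac{6}{5} - - \frac{1}{10} = \frac{6}{5} + \frac{1}{10} = \frac{13}{10}$)
$p{\left(h,l \right)} = 5 + l$ ($p{\left(h,l \right)} = l + 5 = 5 + l$)
$p{\left(2,N{\left(-3 \right)} \right)} \left(-26\right) 36 = \left(5 + \frac{13}{10}\right) \left(-26\right) 36 = \frac{63}{10} \left(-26\right) 36 = \left(- \frac{819}{5}\right) 36 = - \frac{29484}{5}$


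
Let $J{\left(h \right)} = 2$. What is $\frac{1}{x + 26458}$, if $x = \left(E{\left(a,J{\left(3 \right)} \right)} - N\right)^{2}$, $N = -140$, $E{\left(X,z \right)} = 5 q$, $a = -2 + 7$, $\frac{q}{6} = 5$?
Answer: $\frac{1}{110558} \approx 9.045 \cdot 10^{-6}$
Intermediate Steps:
$q = 30$ ($q = 6 \cdot 5 = 30$)
$a = 5$
$E{\left(X,z \right)} = 150$ ($E{\left(X,z \right)} = 5 \cdot 30 = 150$)
$x = 84100$ ($x = \left(150 - -140\right)^{2} = \left(150 + 140\right)^{2} = 290^{2} = 84100$)
$\frac{1}{x + 26458} = \frac{1}{84100 + 26458} = \frac{1}{110558}$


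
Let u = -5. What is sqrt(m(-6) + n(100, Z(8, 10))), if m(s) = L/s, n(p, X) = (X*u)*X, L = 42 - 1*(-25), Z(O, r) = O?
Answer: I*sqrt(11922)/6 ≈ 18.198*I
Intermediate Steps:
L = 67 (L = 42 + 25 = 67)
n(p, X) = -5*X**2 (n(p, X) = (X*(-5))*X = (-5*X)*X = -5*X**2)
m(s) = 67/s
sqrt(m(-6) + n(100, Z(8, 10))) = sqrt(67/(-6) - 5*8**2) = sqrt(67*(-1/6) - 5*64) = sqrt(-67/6 - 320) = sqrt(-1987/6) = I*sqrt(11922)/6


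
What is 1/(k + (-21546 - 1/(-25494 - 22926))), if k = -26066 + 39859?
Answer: -48420/375400259 ≈ -0.00012898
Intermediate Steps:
k = 13793
1/(k + (-21546 - 1/(-25494 - 22926))) = 1/(13793 + (-21546 - 1/(-25494 - 22926))) = 1/(13793 + (-21546 - 1/(-48420))) = 1/(13793 + (-21546 - 1*(-1/48420))) = 1/(13793 + (-21546 + 1/48420)) = 1/(13793 - 1043257319/48420) = 1/(-375400259/48420) = -48420/375400259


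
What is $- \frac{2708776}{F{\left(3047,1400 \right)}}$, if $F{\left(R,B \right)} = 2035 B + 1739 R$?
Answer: $- \frac{2708776}{8147733} \approx -0.33246$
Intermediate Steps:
$F{\left(R,B \right)} = 1739 R + 2035 B$
$- \frac{2708776}{F{\left(3047,1400 \right)}} = - \frac{2708776}{1739 \cdot 3047 + 2035 \cdot 1400} = - \frac{2708776}{5298733 + 2849000} = - \frac{2708776}{8147733}$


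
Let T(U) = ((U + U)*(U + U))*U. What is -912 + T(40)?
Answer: 255088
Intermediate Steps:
T(U) = 4*U**3 (T(U) = ((2*U)*(2*U))*U = (4*U**2)*U = 4*U**3)
-912 + T(40) = -912 + 4*40**3 = -912 + 4*64000 = -912 + 256000 = 255088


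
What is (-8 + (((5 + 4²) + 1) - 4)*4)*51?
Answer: 3264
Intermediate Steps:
(-8 + (((5 + 4²) + 1) - 4)*4)*51 = (-8 + (((5 + 16) + 1) - 4)*4)*51 = (-8 + ((21 + 1) - 4)*4)*51 = (-8 + (22 - 4)*4)*51 = (-8 + 18*4)*51 = (-8 + 72)*51 = 64*51 = 3264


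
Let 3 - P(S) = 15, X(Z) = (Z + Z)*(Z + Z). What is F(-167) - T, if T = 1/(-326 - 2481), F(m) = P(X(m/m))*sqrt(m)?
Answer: 1/2807 - 12*I*sqrt(167) ≈ 0.00035625 - 155.07*I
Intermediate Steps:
X(Z) = 4*Z**2 (X(Z) = (2*Z)*(2*Z) = 4*Z**2)
P(S) = -12 (P(S) = 3 - 1*15 = 3 - 15 = -12)
F(m) = -12*sqrt(m)
T = -1/2807 (T = 1/(-2807) = -1/2807 ≈ -0.00035625)
F(-167) - T = -12*I*sqrt(167) - 1*(-1/2807) = -12*I*sqrt(167) + 1/2807 = 1/2807 - 12*I*sqrt(167)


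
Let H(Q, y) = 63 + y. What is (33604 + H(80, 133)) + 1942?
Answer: 35742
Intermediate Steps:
(33604 + H(80, 133)) + 1942 = (33604 + (63 + 133)) + 1942 = (33604 + 196) + 1942 = 33800 + 1942 = 35742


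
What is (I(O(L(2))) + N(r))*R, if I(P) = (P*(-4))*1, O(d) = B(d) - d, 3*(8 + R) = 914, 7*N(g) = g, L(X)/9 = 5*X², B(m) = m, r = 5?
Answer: 4450/21 ≈ 211.90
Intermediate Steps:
L(X) = 45*X² (L(X) = 9*(5*X²) = 45*X²)
N(g) = g/7
R = 890/3 (R = -8 + (⅓)*914 = -8 + 914/3 = 890/3 ≈ 296.67)
O(d) = 0 (O(d) = d - d = 0)
I(P) = -4*P (I(P) = -4*P*1 = -4*P)
(I(O(L(2))) + N(r))*R = (-4*0 + (⅐)*5)*(890/3) = (0 + 5/7)*(890/3) = (5/7)*(890/3) = 4450/21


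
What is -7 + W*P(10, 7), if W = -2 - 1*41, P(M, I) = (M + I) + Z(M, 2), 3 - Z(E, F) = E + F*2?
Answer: -265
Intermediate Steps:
Z(E, F) = 3 - E - 2*F (Z(E, F) = 3 - (E + F*2) = 3 - (E + 2*F) = 3 + (-E - 2*F) = 3 - E - 2*F)
P(M, I) = -1 + I (P(M, I) = (M + I) + (3 - M - 2*2) = (I + M) + (3 - M - 4) = (I + M) + (-1 - M) = -1 + I)
W = -43 (W = -2 - 41 = -43)
-7 + W*P(10, 7) = -7 - 43*(-1 + 7) = -7 - 43*6 = -7 - 258 = -265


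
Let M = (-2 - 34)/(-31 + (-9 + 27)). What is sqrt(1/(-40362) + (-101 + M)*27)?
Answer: I*sqrt(759836210406)/16926 ≈ 51.5*I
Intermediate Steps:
M = 36/13 (M = -36/(-31 + 18) = -36/(-13) = -36*(-1/13) = 36/13 ≈ 2.7692)
sqrt(1/(-40362) + (-101 + M)*27) = sqrt(1/(-40362) + (-101 + 36/13)*27) = sqrt(-1/40362 - 1277/13*27) = sqrt(-1/40362 - 34479/13) = sqrt(-1391641411/524706) = I*sqrt(759836210406)/16926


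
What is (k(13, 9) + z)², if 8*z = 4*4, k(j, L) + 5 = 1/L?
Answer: 676/81 ≈ 8.3457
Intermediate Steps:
k(j, L) = -5 + 1/L
z = 2 (z = (4*4)/8 = (⅛)*16 = 2)
(k(13, 9) + z)² = ((-5 + 1/9) + 2)² = ((-5 + ⅑) + 2)² = (-44/9 + 2)² = (-26/9)² = 676/81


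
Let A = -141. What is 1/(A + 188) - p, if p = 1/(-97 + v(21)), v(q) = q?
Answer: 123/3572 ≈ 0.034434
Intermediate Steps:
p = -1/76 (p = 1/(-97 + 21) = 1/(-76) = -1/76 ≈ -0.013158)
1/(A + 188) - p = 1/(-141 + 188) - 1*(-1/76) = 1/47 + 1/76 = 123/3572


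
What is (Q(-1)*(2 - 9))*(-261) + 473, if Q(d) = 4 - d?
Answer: 9608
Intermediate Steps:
(Q(-1)*(2 - 9))*(-261) + 473 = ((4 - 1*(-1))*(2 - 9))*(-261) + 473 = ((4 + 1)*(-7))*(-261) + 473 = (5*(-7))*(-261) + 473 = -35*(-261) + 473 = 9135 + 473 = 9608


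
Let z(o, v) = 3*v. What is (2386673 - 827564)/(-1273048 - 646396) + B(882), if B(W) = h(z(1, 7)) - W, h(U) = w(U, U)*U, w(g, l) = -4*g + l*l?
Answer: 12695562951/1919444 ≈ 6614.2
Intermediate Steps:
w(g, l) = l**2 - 4*g (w(g, l) = -4*g + l**2 = l**2 - 4*g)
h(U) = U*(U**2 - 4*U) (h(U) = (U**2 - 4*U)*U = U*(U**2 - 4*U))
B(W) = 7497 - W (B(W) = (3*7)**2*(-4 + 3*7) - W = 21**2*(-4 + 21) - W = 441*17 - W = 7497 - W)
(2386673 - 827564)/(-1273048 - 646396) + B(882) = (2386673 - 827564)/(-1273048 - 646396) + (7497 - 1*882) = 1559109/(-1919444) + (7497 - 882) = 1559109*(-1/1919444) + 6615 = -1559109/1919444 + 6615 = 12695562951/1919444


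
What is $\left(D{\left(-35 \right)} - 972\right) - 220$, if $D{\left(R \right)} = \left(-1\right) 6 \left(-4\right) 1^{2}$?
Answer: $-1168$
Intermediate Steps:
$D{\left(R \right)} = 24$ ($D{\left(R \right)} = \left(-6\right) \left(-4\right) 1 = 24 \cdot 1 = 24$)
$\left(D{\left(-35 \right)} - 972\right) - 220 = \left(24 - 972\right) - 220 = -948 - 220 = -1168$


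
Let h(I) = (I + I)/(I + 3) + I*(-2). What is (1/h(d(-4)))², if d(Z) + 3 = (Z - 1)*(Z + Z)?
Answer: 400/2082249 ≈ 0.00019210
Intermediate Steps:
d(Z) = -3 + 2*Z*(-1 + Z) (d(Z) = -3 + (Z - 1)*(Z + Z) = -3 + (-1 + Z)*(2*Z) = -3 + 2*Z*(-1 + Z))
h(I) = -2*I + 2*I/(3 + I) (h(I) = (2*I)/(3 + I) - 2*I = 2*I/(3 + I) - 2*I = -2*I + 2*I/(3 + I))
(1/h(d(-4)))² = (1/(-2*(-3 - 2*(-4) + 2*(-4)²)*(2 + (-3 - 2*(-4) + 2*(-4)²))/(3 + (-3 - 2*(-4) + 2*(-4)²))))² = (1/(-2*(-3 + 8 + 2*16)*(2 + (-3 + 8 + 2*16))/(3 + (-3 + 8 + 2*16))))² = (1/(-2*(-3 + 8 + 32)*(2 + (-3 + 8 + 32))/(3 + (-3 + 8 + 32))))² = (1/(-2*37*(2 + 37)/(3 + 37)))² = (1/(-2*37*39/40))² = (1/(-2*37*1/40*39))² = (1/(-1443/20))² = (-20/1443)² = 400/2082249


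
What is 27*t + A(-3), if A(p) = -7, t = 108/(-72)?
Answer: -95/2 ≈ -47.500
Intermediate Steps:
t = -3/2 (t = 108*(-1/72) = -3/2 ≈ -1.5000)
27*t + A(-3) = 27*(-3/2) - 7 = -81/2 - 7 = -95/2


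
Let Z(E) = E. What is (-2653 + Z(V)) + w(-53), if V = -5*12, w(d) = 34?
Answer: -2679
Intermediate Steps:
V = -60
(-2653 + Z(V)) + w(-53) = (-2653 - 60) + 34 = -2713 + 34 = -2679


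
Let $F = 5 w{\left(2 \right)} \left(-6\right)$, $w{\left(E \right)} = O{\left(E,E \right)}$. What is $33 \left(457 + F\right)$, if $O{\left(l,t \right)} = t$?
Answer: $13101$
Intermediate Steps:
$w{\left(E \right)} = E$
$F = -60$ ($F = 5 \cdot 2 \left(-6\right) = 10 \left(-6\right) = -60$)
$33 \left(457 + F\right) = 33 \left(457 - 60\right) = 33 \cdot 397 = 13101$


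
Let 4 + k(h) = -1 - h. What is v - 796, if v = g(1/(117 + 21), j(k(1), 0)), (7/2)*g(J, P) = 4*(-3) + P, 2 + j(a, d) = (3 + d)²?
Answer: -5582/7 ≈ -797.43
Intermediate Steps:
k(h) = -5 - h (k(h) = -4 + (-1 - h) = -5 - h)
j(a, d) = -2 + (3 + d)²
g(J, P) = -24/7 + 2*P/7 (g(J, P) = 2*(4*(-3) + P)/7 = 2*(-12 + P)/7 = -24/7 + 2*P/7)
v = -10/7 (v = -24/7 + 2*(-2 + (3 + 0)²)/7 = -24/7 + 2*(-2 + 3²)/7 = -24/7 + 2*(-2 + 9)/7 = -24/7 + (2/7)*7 = -24/7 + 2 = -10/7 ≈ -1.4286)
v - 796 = -10/7 - 796 = -5582/7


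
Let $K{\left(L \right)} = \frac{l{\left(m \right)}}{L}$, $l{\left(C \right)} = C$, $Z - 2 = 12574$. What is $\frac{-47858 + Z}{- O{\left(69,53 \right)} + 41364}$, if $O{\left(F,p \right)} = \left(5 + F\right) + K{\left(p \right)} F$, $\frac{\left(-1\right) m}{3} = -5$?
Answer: $- \frac{1869946}{2187335} \approx -0.8549$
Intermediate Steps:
$Z = 12576$ ($Z = 2 + 12574 = 12576$)
$m = 15$ ($m = \left(-3\right) \left(-5\right) = 15$)
$K{\left(L \right)} = \frac{15}{L}$
$O{\left(F,p \right)} = 5 + F + \frac{15 F}{p}$ ($O{\left(F,p \right)} = \left(5 + F\right) + \frac{15}{p} F = \left(5 + F\right) + \frac{15 F}{p} = 5 + F + \frac{15 F}{p}$)
$\frac{-47858 + Z}{- O{\left(69,53 \right)} + 41364} = \frac{-47858 + 12576}{- (5 + 69 + 15 \cdot 69 \cdot \frac{1}{53}) + 41364} = - \frac{35282}{- (5 + 69 + 15 \cdot 69 \cdot \frac{1}{53}) + 41364} = - \frac{35282}{- (5 + 69 + \frac{1035}{53}) + 41364} = - \frac{35282}{\left(-1\right) \frac{4957}{53} + 41364} = - \frac{35282}{- \frac{4957}{53} + 41364} = - \frac{35282}{\frac{2187335}{53}} = \left(-35282\right) \frac{53}{2187335} = - \frac{1869946}{2187335}$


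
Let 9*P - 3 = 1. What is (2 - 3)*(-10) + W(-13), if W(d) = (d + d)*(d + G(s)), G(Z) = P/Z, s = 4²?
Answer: 6251/18 ≈ 347.28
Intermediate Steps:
P = 4/9 (P = ⅓ + (⅑)*1 = ⅓ + ⅑ = 4/9 ≈ 0.44444)
s = 16
G(Z) = 4/(9*Z)
W(d) = 2*d*(1/36 + d) (W(d) = (d + d)*(d + (4/9)/16) = (2*d)*(d + (4/9)*(1/16)) = (2*d)*(d + 1/36) = (2*d)*(1/36 + d) = 2*d*(1/36 + d))
(2 - 3)*(-10) + W(-13) = (2 - 3)*(-10) + (1/18)*(-13)*(1 + 36*(-13)) = -1*(-10) + (1/18)*(-13)*(1 - 468) = 10 + (1/18)*(-13)*(-467) = 10 + 6071/18 = 6251/18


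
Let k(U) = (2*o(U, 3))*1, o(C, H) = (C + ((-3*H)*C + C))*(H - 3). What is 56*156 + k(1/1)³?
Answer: 8736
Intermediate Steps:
o(C, H) = (-3 + H)*(2*C - 3*C*H) (o(C, H) = (C + (-3*C*H + C))*(-3 + H) = (C + (C - 3*C*H))*(-3 + H) = (2*C - 3*C*H)*(-3 + H) = (-3 + H)*(2*C - 3*C*H))
k(U) = 0 (k(U) = (2*(U*(-6 - 3*3² + 11*3)))*1 = (2*(U*(-6 - 3*9 + 33)))*1 = (2*(U*(-6 - 27 + 33)))*1 = (2*(U*0))*1 = (2*0)*1 = 0*1 = 0)
56*156 + k(1/1)³ = 56*156 + 0³ = 8736 + 0 = 8736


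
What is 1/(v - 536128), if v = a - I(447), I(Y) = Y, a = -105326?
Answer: -1/641901 ≈ -1.5579e-6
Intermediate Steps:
v = -105773 (v = -105326 - 1*447 = -105326 - 447 = -105773)
1/(v - 536128) = 1/(-105773 - 536128) = 1/(-641901) = -1/641901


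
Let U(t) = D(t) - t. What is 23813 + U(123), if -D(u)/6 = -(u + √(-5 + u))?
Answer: 24428 + 6*√118 ≈ 24493.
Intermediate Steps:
D(u) = 6*u + 6*√(-5 + u) (D(u) = -(-6)*(u + √(-5 + u)) = -6*(-u - √(-5 + u)) = 6*u + 6*√(-5 + u))
U(t) = 5*t + 6*√(-5 + t) (U(t) = (6*t + 6*√(-5 + t)) - t = 5*t + 6*√(-5 + t))
23813 + U(123) = 23813 + (5*123 + 6*√(-5 + 123)) = 23813 + (615 + 6*√118) = 24428 + 6*√118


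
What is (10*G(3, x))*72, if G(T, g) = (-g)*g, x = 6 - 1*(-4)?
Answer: -72000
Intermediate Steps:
x = 10 (x = 6 + 4 = 10)
G(T, g) = -g²
(10*G(3, x))*72 = (10*(-1*10²))*72 = (10*(-1*100))*72 = (10*(-100))*72 = -1000*72 = -72000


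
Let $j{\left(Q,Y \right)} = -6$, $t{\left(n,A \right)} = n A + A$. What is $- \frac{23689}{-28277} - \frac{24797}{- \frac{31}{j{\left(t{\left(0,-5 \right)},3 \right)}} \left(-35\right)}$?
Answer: $\frac{4232811179}{30680545} \approx 137.96$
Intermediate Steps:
$t{\left(n,A \right)} = A + A n$ ($t{\left(n,A \right)} = A n + A = A + A n$)
$- \frac{23689}{-28277} - \frac{24797}{- \frac{31}{j{\left(t{\left(0,-5 \right)},3 \right)}} \left(-35\right)} = - \frac{23689}{-28277} - \frac{24797}{- \frac{31}{-6} \left(-35\right)} = \left(-23689\right) \left(- \frac{1}{28277}\right) - \frac{24797}{\left(-31\right) \left(- \frac{1}{6}\right) \left(-35\right)} = \frac{23689}{28277} - \frac{24797}{\frac{31}{6} \left(-35\right)} = \frac{23689}{28277} - \frac{24797}{- \frac{1085}{6}} = \frac{23689}{28277} - - \frac{148782}{1085} = \frac{23689}{28277} + \frac{148782}{1085} = \frac{4232811179}{30680545}$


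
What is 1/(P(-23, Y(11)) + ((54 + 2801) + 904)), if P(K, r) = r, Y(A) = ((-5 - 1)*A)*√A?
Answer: 1253/4694055 + 22*√11/4694055 ≈ 0.00028248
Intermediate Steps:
Y(A) = -6*A^(3/2) (Y(A) = (-6*A)*√A = -6*A^(3/2))
1/(P(-23, Y(11)) + ((54 + 2801) + 904)) = 1/(-66*√11 + ((54 + 2801) + 904)) = 1/(-66*√11 + (2855 + 904)) = 1/(-66*√11 + 3759) = 1/(3759 - 66*√11)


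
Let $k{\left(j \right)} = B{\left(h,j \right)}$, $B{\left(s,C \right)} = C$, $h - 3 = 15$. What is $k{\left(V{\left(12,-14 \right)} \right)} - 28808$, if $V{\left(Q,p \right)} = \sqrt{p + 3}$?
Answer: $-28808 + i \sqrt{11} \approx -28808.0 + 3.3166 i$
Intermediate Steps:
$h = 18$ ($h = 3 + 15 = 18$)
$V{\left(Q,p \right)} = \sqrt{3 + p}$
$k{\left(j \right)} = j$
$k{\left(V{\left(12,-14 \right)} \right)} - 28808 = \sqrt{3 - 14} - 28808 = \sqrt{-11} - 28808 = i \sqrt{11} - 28808 = -28808 + i \sqrt{11}$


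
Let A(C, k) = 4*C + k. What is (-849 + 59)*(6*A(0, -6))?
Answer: 28440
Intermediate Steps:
A(C, k) = k + 4*C
(-849 + 59)*(6*A(0, -6)) = (-849 + 59)*(6*(-6 + 4*0)) = -4740*(-6 + 0) = -4740*(-6) = -790*(-36) = 28440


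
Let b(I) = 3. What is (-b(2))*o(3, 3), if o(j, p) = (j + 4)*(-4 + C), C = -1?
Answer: 105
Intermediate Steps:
o(j, p) = -20 - 5*j (o(j, p) = (j + 4)*(-4 - 1) = (4 + j)*(-5) = -20 - 5*j)
(-b(2))*o(3, 3) = (-1*3)*(-20 - 5*3) = -3*(-20 - 15) = -3*(-35) = 105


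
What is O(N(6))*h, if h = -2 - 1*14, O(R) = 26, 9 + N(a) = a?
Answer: -416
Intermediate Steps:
N(a) = -9 + a
h = -16 (h = -2 - 14 = -16)
O(N(6))*h = 26*(-16) = -416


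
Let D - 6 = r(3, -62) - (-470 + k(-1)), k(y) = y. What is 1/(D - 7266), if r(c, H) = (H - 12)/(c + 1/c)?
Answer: -5/34056 ≈ -0.00014682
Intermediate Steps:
r(c, H) = (-12 + H)/(c + 1/c)
D = 2274/5 (D = 6 + (3*(-12 - 62)/(1 + 3**2) - (-470 - 1)) = 6 + (3*(-74)/(1 + 9) - 1*(-471)) = 6 + (3*(-74)/10 + 471) = 6 + (3*(1/10)*(-74) + 471) = 6 + (-111/5 + 471) = 6 + 2244/5 = 2274/5 ≈ 454.80)
1/(D - 7266) = 1/(2274/5 - 7266) = 1/(-34056/5) = -5/34056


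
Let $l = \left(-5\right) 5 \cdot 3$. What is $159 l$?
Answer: $-11925$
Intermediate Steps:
$l = -75$ ($l = \left(-25\right) 3 = -75$)
$159 l = 159 \left(-75\right) = -11925$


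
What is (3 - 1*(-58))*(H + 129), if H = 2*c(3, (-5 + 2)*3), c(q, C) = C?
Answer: 6771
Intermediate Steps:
H = -18 (H = 2*((-5 + 2)*3) = 2*(-3*3) = 2*(-9) = -18)
(3 - 1*(-58))*(H + 129) = (3 - 1*(-58))*(-18 + 129) = (3 + 58)*111 = 61*111 = 6771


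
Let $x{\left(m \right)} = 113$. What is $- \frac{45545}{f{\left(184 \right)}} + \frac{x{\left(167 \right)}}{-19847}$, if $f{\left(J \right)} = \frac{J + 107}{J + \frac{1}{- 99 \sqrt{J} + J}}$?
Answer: $- \frac{1599531715131916}{55542762309} + \frac{1502985 \sqrt{46}}{85822108} \approx -28798.0$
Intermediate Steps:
$f{\left(J \right)} = \frac{107 + J}{J + \frac{1}{J - 99 \sqrt{J}}}$
$- \frac{45545}{f{\left(184 \right)}} + \frac{x{\left(167 \right)}}{-19847} = - \frac{45545}{\frac{1}{1 + 184^{2} - 99 \cdot 184^{\frac{3}{2}}} \left(184^{2} - 10593 \sqrt{184} - 99 \cdot 184^{\frac{3}{2}} + 107 \cdot 184\right)} + \frac{113}{-19847} = - \frac{45545}{\frac{1}{1 + 33856 - 99 \cdot 368 \sqrt{46}} \left(33856 - 10593 \cdot 2 \sqrt{46} - 99 \cdot 368 \sqrt{46} + 19688\right)} + 113 \left(- \frac{1}{19847}\right) = - \frac{45545}{\frac{1}{1 + 33856 - 36432 \sqrt{46}} \left(33856 - 21186 \sqrt{46} - 36432 \sqrt{46} + 19688\right)} - \frac{113}{19847} = - \frac{45545}{\frac{1}{33857 - 36432 \sqrt{46}} \left(53544 - 57618 \sqrt{46}\right)} - \frac{113}{19847} = - 45545 \frac{33857 - 36432 \sqrt{46}}{53544 - 57618 \sqrt{46}} - \frac{113}{19847} = - \frac{45545 \left(33857 - 36432 \sqrt{46}\right)}{53544 - 57618 \sqrt{46}} - \frac{113}{19847} = - \frac{113}{19847} - \frac{45545 \left(33857 - 36432 \sqrt{46}\right)}{53544 - 57618 \sqrt{46}}$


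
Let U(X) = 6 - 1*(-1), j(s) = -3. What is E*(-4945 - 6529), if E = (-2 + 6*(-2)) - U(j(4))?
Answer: 240954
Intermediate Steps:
U(X) = 7 (U(X) = 6 + 1 = 7)
E = -21 (E = (-2 + 6*(-2)) - 1*7 = (-2 - 12) - 7 = -14 - 7 = -21)
E*(-4945 - 6529) = -21*(-4945 - 6529) = -21*(-11474) = 240954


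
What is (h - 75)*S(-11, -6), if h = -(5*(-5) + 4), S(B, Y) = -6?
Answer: 324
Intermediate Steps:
h = 21 (h = -(-25 + 4) = -1*(-21) = 21)
(h - 75)*S(-11, -6) = (21 - 75)*(-6) = -54*(-6) = 324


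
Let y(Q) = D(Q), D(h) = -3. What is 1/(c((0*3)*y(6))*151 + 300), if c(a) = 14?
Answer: 1/2414 ≈ 0.00041425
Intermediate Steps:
y(Q) = -3
1/(c((0*3)*y(6))*151 + 300) = 1/(14*151 + 300) = 1/(2114 + 300) = 1/2414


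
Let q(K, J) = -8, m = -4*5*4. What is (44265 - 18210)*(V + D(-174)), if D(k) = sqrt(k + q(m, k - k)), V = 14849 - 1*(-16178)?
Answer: 808408485 + 26055*I*sqrt(182) ≈ 8.0841e+8 + 3.515e+5*I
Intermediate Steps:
m = -80 (m = -20*4 = -80)
V = 31027 (V = 14849 + 16178 = 31027)
D(k) = sqrt(-8 + k) (D(k) = sqrt(k - 8) = sqrt(-8 + k))
(44265 - 18210)*(V + D(-174)) = (44265 - 18210)*(31027 + sqrt(-8 - 174)) = 26055*(31027 + sqrt(-182)) = 26055*(31027 + I*sqrt(182)) = 808408485 + 26055*I*sqrt(182)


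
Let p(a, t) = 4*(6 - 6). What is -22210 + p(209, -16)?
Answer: -22210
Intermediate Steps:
p(a, t) = 0 (p(a, t) = 4*0 = 0)
-22210 + p(209, -16) = -22210 + 0 = -22210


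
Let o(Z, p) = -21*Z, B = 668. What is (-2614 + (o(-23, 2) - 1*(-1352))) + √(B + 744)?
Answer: -779 + 2*√353 ≈ -741.42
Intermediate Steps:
(-2614 + (o(-23, 2) - 1*(-1352))) + √(B + 744) = (-2614 + (-21*(-23) - 1*(-1352))) + √(668 + 744) = (-2614 + (483 + 1352)) + √1412 = (-2614 + 1835) + 2*√353 = -779 + 2*√353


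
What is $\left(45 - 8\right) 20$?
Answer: $740$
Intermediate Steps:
$\left(45 - 8\right) 20 = 37 \cdot 20 = 740$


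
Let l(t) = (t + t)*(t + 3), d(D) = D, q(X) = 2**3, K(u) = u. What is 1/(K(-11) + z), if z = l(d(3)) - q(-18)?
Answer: 1/17 ≈ 0.058824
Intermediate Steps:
q(X) = 8
l(t) = 2*t*(3 + t) (l(t) = (2*t)*(3 + t) = 2*t*(3 + t))
z = 28 (z = 2*3*(3 + 3) - 1*8 = 2*3*6 - 8 = 36 - 8 = 28)
1/(K(-11) + z) = 1/(-11 + 28) = 1/17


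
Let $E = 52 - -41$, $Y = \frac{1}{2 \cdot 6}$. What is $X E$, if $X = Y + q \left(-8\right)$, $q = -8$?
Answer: $\frac{23839}{4} \approx 5959.8$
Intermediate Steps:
$Y = \frac{1}{12} \approx 0.083333$
$X = \frac{769}{12}$ ($X = \frac{1}{12} - -64 = \frac{1}{12} + 64 = \frac{769}{12} \approx 64.083$)
$E = 93$ ($E = 52 + 41 = 93$)
$X E = \frac{769}{12} \cdot 93 = \frac{23839}{4}$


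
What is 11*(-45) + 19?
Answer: -476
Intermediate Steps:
11*(-45) + 19 = -495 + 19 = -476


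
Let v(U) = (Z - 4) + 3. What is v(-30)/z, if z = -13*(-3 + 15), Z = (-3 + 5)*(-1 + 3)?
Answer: -1/52 ≈ -0.019231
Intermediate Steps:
Z = 4 (Z = 2*2 = 4)
z = -156 (z = -13*12 = -156)
v(U) = 3 (v(U) = (4 - 4) + 3 = 0 + 3 = 3)
v(-30)/z = 3/(-156) = 3*(-1/156) = -1/52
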